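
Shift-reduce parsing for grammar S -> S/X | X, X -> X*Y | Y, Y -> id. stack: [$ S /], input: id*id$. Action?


no handle ('S/' is not any RHS); shift 'id'
Action: shift


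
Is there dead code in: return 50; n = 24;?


statement follows a return and is unreachable
Dead: 'n = 24'


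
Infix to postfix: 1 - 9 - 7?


Left to right (same or higher precedence on left)
Postfix: 1 9 - 7 -


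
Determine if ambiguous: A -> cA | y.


right-linear, alternatives start with distinct terminals 'c' vs 'y': unique leftmost derivation
Unambiguous


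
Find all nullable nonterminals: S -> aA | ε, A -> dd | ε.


A nonterminal is nullable iff some alternative derives ε (directly, or every symbol in it is nullable)
Nullable: {A, S}


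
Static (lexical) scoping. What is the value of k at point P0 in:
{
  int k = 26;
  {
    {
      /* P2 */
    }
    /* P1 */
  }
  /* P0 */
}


k declared in the same block as P0
k = 26


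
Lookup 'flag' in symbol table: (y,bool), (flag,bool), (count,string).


Lookup 'flag' → type bool


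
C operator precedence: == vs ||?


'==' is equality (level 6); '||' is logical OR (level 1)
Higher level binds tighter
'==' has higher precedence than '||'


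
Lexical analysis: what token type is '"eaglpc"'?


Pattern: double-quoted sequence
Type: STRING_LITERAL


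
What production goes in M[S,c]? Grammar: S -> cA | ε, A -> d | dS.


For [S, c]: 'c' ∈ FIRST(cA)
Entry: S -> cA


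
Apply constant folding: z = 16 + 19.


16 + 19 = 35 at compile time
Optimized: z = 35


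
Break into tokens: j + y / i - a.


Scan left to right, longest-match per lexeme
Tokens: ID(j), OP(+), ID(y), OP(/), ID(i), OP(-), ID(a)


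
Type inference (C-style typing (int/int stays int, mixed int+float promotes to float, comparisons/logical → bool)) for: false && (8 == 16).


Operand types: bool && bool
Rule: logical operators take bool operands and yield bool
Result type: bool


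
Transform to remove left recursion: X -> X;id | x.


Left-recursive alternatives: X;id; non-recursive: x
Introduce X': X -> xX', X' -> ;idX' | ε


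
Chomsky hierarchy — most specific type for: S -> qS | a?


Right-linear: every RHS is a terminal or a terminal followed by one nonterminal
Classification: Type 3 (Regular)


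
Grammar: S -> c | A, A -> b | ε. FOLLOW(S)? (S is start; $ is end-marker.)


$ ∈ FOLLOW(S). For each A -> αBβ: add FIRST(β)\{ε} to FOLLOW(B); if β nullable, add FOLLOW(A).
FOLLOW(S) = {$}


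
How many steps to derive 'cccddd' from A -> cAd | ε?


Derivation: A => cAd => ccAdd => cccAddd => cccddd
Steps: 4


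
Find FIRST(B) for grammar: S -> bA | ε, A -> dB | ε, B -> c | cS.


Per alternative of B: FIRST(c) = {c}; FIRST(cS) = {c}
FIRST(B) = {c}


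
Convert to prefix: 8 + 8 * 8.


'*' binds tighter: tree is (+ 8 (* 8 8))
Prefix: + 8 * 8 8


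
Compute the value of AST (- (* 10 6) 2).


Evaluate inner: (* 10 6) = 60
Evaluate root: (- 60 2) = 58
Result: 58


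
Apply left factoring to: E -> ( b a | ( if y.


Common prefix: '('
Factored: E -> ( E', E' -> b a | if y


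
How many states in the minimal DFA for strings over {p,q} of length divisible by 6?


Track length mod 6: states 0..5, accept at 0
Minimal DFA: 6 states


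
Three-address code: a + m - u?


Break into single-operator statements:
t1 = a + m
t2 = t1 - u


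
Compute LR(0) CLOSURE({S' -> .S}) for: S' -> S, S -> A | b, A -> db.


Start: S' -> .S
For each item with dot before a nonterminal B, add B -> .γ for every B-production
Closure: [S' -> .S, S -> .A, S -> .b, A -> .db]


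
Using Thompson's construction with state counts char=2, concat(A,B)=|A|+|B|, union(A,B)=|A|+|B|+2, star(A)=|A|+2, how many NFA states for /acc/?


Syntax tree has 3 char leaf(s), 0 union(s), 0 star(s)
chars contribute 3×2 = 6; each union adds +2; each star adds +2
Total: 6 + 0 + 0 = 6 states


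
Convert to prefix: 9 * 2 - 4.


left-to-right (same/higher precedence on left): tree is (- (* 9 2) 4)
Prefix: - * 9 2 4


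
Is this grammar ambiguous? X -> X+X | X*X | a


'a+a*a' has two parse trees (no precedence encoded between + and *)
Ambiguous


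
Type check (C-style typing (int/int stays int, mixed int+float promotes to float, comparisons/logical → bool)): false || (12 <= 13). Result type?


Operand types: bool || bool
Rule: logical operators take bool operands and yield bool
Result type: bool


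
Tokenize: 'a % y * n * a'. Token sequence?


Scan left to right, longest-match per lexeme
Tokens: ID(a), OP(%), ID(y), OP(*), ID(n), OP(*), ID(a)


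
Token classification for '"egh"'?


Pattern: double-quoted sequence
Type: STRING_LITERAL


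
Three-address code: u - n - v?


Break into single-operator statements:
t1 = u - n
t2 = t1 - v


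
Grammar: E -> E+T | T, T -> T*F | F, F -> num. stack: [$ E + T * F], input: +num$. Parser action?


handle 'T*F' on top
Action: reduce (T -> T*F)


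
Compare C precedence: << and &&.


'<<' is shift (level 8); '&&' is logical AND (level 2)
Higher level binds tighter
'<<' has higher precedence than '&&'


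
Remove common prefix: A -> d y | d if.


Common prefix: 'd'
Factored: A -> d A', A' -> y | if


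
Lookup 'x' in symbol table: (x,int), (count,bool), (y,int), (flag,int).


Lookup 'x' → type int


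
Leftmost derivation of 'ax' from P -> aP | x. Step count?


Derivation: P => aP => ax
Steps: 2


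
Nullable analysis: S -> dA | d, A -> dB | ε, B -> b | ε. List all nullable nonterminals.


A nonterminal is nullable iff some alternative derives ε (directly, or every symbol in it is nullable)
Nullable: {A, B}


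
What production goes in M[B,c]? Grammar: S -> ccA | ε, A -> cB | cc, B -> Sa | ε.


For [B, c]: 'c' ∈ FIRST(Sa)
Entry: B -> Sa


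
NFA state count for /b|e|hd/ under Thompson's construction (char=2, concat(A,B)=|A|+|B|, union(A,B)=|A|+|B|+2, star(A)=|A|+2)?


Syntax tree has 4 char leaf(s), 2 union(s), 0 star(s)
chars contribute 4×2 = 8; each union adds +2; each star adds +2
Total: 8 + 4 + 0 = 12 states


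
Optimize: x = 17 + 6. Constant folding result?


17 + 6 = 23 at compile time
Optimized: x = 23


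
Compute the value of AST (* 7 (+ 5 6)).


Evaluate inner: (+ 5 6) = 11
Evaluate root: (* 7 11) = 77
Result: 77


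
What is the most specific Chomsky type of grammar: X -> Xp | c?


Left-linear: every RHS is a terminal or one nonterminal followed by a terminal
Classification: Type 3 (Regular)


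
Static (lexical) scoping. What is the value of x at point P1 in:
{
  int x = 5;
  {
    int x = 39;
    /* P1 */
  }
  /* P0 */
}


x declared in the same block as P1
x = 39


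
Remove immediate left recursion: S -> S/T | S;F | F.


Left-recursive alternatives: S/T, S;F; non-recursive: F
Introduce S': S -> FS', S' -> /TS' | ;FS' | ε


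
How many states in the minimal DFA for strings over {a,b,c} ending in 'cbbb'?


Track the longest suffix of input matching a prefix of 'cbbb': 5 classes (prefixes of length 0..4)
Minimal DFA: 5 states


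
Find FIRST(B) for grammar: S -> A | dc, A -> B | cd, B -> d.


Per alternative of B: FIRST(d) = {d}
FIRST(B) = {d}


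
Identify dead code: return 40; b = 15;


statement follows a return and is unreachable
Dead: 'b = 15'


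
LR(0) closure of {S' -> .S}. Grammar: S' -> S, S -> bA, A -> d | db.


Start: S' -> .S
For each item with dot before a nonterminal B, add B -> .γ for every B-production
Closure: [S' -> .S, S -> .bA]


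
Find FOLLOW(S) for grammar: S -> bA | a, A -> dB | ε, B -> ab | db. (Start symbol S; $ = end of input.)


$ ∈ FOLLOW(S). For each A -> αBβ: add FIRST(β)\{ε} to FOLLOW(B); if β nullable, add FOLLOW(A).
FOLLOW(S) = {$}


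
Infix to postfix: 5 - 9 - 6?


Left to right (same or higher precedence on left)
Postfix: 5 9 - 6 -


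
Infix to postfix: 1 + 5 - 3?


Left to right (same or higher precedence on left)
Postfix: 1 5 + 3 -


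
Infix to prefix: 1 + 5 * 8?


'*' binds tighter: tree is (+ 1 (* 5 8))
Prefix: + 1 * 5 8


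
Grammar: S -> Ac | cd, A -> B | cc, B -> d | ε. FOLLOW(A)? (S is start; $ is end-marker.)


$ ∈ FOLLOW(S). For each A -> αBβ: add FIRST(β)\{ε} to FOLLOW(B); if β nullable, add FOLLOW(A).
FOLLOW(A) = {c}


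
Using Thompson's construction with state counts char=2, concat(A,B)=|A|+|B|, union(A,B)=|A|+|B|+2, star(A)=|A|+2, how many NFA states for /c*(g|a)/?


Syntax tree has 3 char leaf(s), 1 union(s), 1 star(s)
chars contribute 3×2 = 6; each union adds +2; each star adds +2
Total: 6 + 2 + 2 = 10 states


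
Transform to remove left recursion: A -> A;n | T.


Left-recursive alternatives: A;n; non-recursive: T
Introduce A': A -> TA', A' -> ;nA' | ε


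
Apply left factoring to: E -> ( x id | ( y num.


Common prefix: '('
Factored: E -> ( E', E' -> x id | y num


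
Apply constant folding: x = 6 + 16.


6 + 16 = 22 at compile time
Optimized: x = 22


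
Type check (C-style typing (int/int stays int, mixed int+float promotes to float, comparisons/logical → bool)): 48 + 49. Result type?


Operand types: int + int
Rule: mixed int/float promotes to float; int/int stays int
Result type: int


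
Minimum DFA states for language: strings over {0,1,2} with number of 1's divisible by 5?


Track (count of 1) mod 5: states 0..4, accept at 0
Minimal DFA: 5 states


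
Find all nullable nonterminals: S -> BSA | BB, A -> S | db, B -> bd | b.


A nonterminal is nullable iff some alternative derives ε (directly, or every symbol in it is nullable)
Nullable: {}


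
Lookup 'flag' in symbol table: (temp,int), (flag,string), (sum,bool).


Lookup 'flag' → type string


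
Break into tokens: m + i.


Scan left to right, longest-match per lexeme
Tokens: ID(m), OP(+), ID(i)


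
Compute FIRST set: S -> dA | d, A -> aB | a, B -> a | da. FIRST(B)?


Per alternative of B: FIRST(a) = {a}; FIRST(da) = {d}
FIRST(B) = {a, d}


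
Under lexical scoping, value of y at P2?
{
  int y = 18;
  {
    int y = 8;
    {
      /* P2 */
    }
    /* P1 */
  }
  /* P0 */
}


P2's block does not declare y; resolves to the enclosing declaration at depth 1
y = 8


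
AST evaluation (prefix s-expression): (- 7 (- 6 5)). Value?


Evaluate inner: (- 6 5) = 1
Evaluate root: (- 7 1) = 6
Result: 6


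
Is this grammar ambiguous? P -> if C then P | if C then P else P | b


dangling else: 'if C then if C then b else b' parses two ways
Ambiguous


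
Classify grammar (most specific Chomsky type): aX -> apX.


LHS has context (more than one symbol) and |LHS| ≤ |RHS|
Classification: Type 1 (Context-Sensitive)


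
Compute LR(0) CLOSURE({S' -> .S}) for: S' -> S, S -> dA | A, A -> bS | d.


Start: S' -> .S
For each item with dot before a nonterminal B, add B -> .γ for every B-production
Closure: [S' -> .S, S -> .dA, S -> .A, A -> .bS, A -> .d]


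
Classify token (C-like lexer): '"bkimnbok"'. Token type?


Pattern: double-quoted sequence
Type: STRING_LITERAL


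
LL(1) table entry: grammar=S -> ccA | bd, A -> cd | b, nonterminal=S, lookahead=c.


For [S, c]: 'c' ∈ FIRST(ccA)
Entry: S -> ccA


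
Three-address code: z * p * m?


Break into single-operator statements:
t1 = z * p
t2 = t1 * m


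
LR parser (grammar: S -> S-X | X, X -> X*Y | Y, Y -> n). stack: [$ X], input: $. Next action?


lookahead ∉ {*} so X won't extend; reduce S -> X
Action: reduce (S -> X)


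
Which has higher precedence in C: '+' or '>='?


'+' is additive (level 9); '>=' is relational (level 7)
Higher level binds tighter
'+' has higher precedence than '>='


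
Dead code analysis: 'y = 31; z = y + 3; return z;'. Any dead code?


y is read by z's definition; z is returned
No dead code


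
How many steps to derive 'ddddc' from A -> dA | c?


Derivation: A => dA => ddA => dddA => ddddA => ddddc
Steps: 5


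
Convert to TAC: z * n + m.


Break into single-operator statements:
t1 = z * n
t2 = t1 + m


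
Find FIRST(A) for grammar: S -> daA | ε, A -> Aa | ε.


Per alternative of A: FIRST(Aa) = {a}; FIRST(ε) = {ε}
FIRST(A) = {a, ε}


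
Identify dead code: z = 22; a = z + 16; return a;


z is read by a's definition; a is returned
No dead code


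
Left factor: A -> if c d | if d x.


Common prefix: 'if'
Factored: A -> if A', A' -> c d | d x


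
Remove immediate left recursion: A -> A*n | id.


Left-recursive alternatives: A*n; non-recursive: id
Introduce A': A -> idA', A' -> *nA' | ε


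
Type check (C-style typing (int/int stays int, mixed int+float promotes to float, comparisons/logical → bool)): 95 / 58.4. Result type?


Operand types: int / float
Rule: mixed int/float promotes to float; int/int stays int
Result type: float


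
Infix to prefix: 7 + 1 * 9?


'*' binds tighter: tree is (+ 7 (* 1 9))
Prefix: + 7 * 1 9


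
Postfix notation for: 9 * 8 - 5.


Left to right (same or higher precedence on left)
Postfix: 9 8 * 5 -


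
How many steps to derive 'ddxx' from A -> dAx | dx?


Derivation: A => dAx => ddxx
Steps: 2


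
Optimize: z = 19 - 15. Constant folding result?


19 - 15 = 4 at compile time
Optimized: z = 4


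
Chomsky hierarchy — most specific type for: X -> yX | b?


Right-linear: every RHS is a terminal or a terminal followed by one nonterminal
Classification: Type 3 (Regular)


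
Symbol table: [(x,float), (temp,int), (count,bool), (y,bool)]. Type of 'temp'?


Lookup 'temp' → type int


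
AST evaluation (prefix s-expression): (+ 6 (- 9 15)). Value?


Evaluate inner: (- 9 15) = -6
Evaluate root: (+ 6 -6) = 0
Result: 0


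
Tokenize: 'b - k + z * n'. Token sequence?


Scan left to right, longest-match per lexeme
Tokens: ID(b), OP(-), ID(k), OP(+), ID(z), OP(*), ID(n)


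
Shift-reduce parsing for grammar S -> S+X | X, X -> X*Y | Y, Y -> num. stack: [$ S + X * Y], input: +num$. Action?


handle 'X*Y' on top
Action: reduce (X -> X*Y)


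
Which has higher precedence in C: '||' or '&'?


'&' is bitwise AND (level 5); '||' is logical OR (level 1)
Higher level binds tighter
'&' has higher precedence than '||'


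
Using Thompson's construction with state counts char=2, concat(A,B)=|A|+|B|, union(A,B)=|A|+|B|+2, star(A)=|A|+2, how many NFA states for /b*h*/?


Syntax tree has 2 char leaf(s), 0 union(s), 2 star(s)
chars contribute 2×2 = 4; each union adds +2; each star adds +2
Total: 4 + 0 + 4 = 8 states


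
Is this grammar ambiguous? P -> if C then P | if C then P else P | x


dangling else: 'if C then if C then x else x' parses two ways
Ambiguous


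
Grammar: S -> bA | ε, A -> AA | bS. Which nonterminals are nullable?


A nonterminal is nullable iff some alternative derives ε (directly, or every symbol in it is nullable)
Nullable: {S}


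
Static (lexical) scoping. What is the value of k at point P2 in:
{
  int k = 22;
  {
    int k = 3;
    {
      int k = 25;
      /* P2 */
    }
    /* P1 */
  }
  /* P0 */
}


k declared in the same block as P2
k = 25


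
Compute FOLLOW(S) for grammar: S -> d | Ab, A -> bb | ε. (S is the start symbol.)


$ ∈ FOLLOW(S). For each A -> αBβ: add FIRST(β)\{ε} to FOLLOW(B); if β nullable, add FOLLOW(A).
FOLLOW(S) = {$}


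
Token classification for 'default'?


Pattern: reserved word
Type: KEYWORD


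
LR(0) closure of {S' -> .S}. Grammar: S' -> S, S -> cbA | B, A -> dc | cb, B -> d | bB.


Start: S' -> .S
For each item with dot before a nonterminal B, add B -> .γ for every B-production
Closure: [S' -> .S, S -> .cbA, S -> .B, B -> .d, B -> .bB]


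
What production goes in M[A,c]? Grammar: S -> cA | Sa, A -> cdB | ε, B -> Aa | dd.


For [A, c]: 'c' ∈ FIRST(cdB)
Entry: A -> cdB


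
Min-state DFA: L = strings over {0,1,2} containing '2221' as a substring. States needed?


KMP-style automaton: 4 progress states + 1 absorbing accept = 5
Minimal DFA: 5 states


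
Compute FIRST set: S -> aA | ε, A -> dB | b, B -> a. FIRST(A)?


Per alternative of A: FIRST(dB) = {d}; FIRST(b) = {b}
FIRST(A) = {b, d}


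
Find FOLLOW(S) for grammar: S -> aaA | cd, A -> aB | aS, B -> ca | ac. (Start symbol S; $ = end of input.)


$ ∈ FOLLOW(S). For each A -> αBβ: add FIRST(β)\{ε} to FOLLOW(B); if β nullable, add FOLLOW(A).
FOLLOW(S) = {$}


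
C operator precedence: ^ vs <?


'<' is relational (level 7); '^' is bitwise XOR (level 4)
Higher level binds tighter
'<' has higher precedence than '^'


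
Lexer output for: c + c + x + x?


Scan left to right, longest-match per lexeme
Tokens: ID(c), OP(+), ID(c), OP(+), ID(x), OP(+), ID(x)


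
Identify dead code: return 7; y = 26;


statement follows a return and is unreachable
Dead: 'y = 26'


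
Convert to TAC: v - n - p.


Break into single-operator statements:
t1 = v - n
t2 = t1 - p


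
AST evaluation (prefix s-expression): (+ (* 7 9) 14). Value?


Evaluate inner: (* 7 9) = 63
Evaluate root: (+ 63 14) = 77
Result: 77


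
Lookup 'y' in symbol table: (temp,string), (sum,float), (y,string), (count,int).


Lookup 'y' → type string


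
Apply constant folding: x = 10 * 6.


10 * 6 = 60 at compile time
Optimized: x = 60


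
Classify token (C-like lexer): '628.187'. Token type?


Pattern: digits with a decimal point
Type: FLOAT_LITERAL


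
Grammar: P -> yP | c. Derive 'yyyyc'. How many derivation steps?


Derivation: P => yP => yyP => yyyP => yyyyP => yyyyc
Steps: 5


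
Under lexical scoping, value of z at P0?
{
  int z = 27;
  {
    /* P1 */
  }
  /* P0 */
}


z declared in the same block as P0
z = 27


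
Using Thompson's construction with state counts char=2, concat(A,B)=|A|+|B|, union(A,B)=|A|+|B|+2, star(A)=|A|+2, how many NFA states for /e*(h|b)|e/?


Syntax tree has 4 char leaf(s), 2 union(s), 1 star(s)
chars contribute 4×2 = 8; each union adds +2; each star adds +2
Total: 8 + 4 + 2 = 14 states


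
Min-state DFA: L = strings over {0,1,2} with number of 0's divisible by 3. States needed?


Track (count of 0) mod 3: states 0..2, accept at 0
Minimal DFA: 3 states


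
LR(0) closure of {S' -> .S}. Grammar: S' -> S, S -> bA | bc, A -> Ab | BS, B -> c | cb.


Start: S' -> .S
For each item with dot before a nonterminal B, add B -> .γ for every B-production
Closure: [S' -> .S, S -> .bA, S -> .bc]


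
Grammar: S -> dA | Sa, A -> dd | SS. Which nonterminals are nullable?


A nonterminal is nullable iff some alternative derives ε (directly, or every symbol in it is nullable)
Nullable: {}


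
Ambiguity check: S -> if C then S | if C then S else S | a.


dangling else: 'if C then if C then a else a' parses two ways
Ambiguous


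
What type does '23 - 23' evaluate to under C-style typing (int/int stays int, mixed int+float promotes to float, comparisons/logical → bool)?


Operand types: int - int
Rule: mixed int/float promotes to float; int/int stays int
Result type: int


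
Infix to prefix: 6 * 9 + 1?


left-to-right (same/higher precedence on left): tree is (+ (* 6 9) 1)
Prefix: + * 6 9 1


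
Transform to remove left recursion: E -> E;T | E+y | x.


Left-recursive alternatives: E;T, E+y; non-recursive: x
Introduce E': E -> xE', E' -> ;TE' | +yE' | ε


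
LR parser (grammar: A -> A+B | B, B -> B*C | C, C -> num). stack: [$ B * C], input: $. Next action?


handle 'B*C' on top
Action: reduce (B -> B*C)


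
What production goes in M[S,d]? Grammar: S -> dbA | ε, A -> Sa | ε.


For [S, d]: 'd' ∈ FIRST(dbA)
Entry: S -> dbA


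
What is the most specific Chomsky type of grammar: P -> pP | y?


Right-linear: every RHS is a terminal or a terminal followed by one nonterminal
Classification: Type 3 (Regular)


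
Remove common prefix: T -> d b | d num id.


Common prefix: 'd'
Factored: T -> d T', T' -> b | num id


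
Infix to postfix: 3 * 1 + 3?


Left to right (same or higher precedence on left)
Postfix: 3 1 * 3 +


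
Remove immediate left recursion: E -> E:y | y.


Left-recursive alternatives: E:y; non-recursive: y
Introduce E': E -> yE', E' -> :yE' | ε


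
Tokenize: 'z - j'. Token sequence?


Scan left to right, longest-match per lexeme
Tokens: ID(z), OP(-), ID(j)


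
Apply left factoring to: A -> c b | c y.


Common prefix: 'c'
Factored: A -> c A', A' -> b | y


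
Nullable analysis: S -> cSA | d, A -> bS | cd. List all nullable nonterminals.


A nonterminal is nullable iff some alternative derives ε (directly, or every symbol in it is nullable)
Nullable: {}


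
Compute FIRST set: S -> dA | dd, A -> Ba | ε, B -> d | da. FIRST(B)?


Per alternative of B: FIRST(d) = {d}; FIRST(da) = {d}
FIRST(B) = {d}


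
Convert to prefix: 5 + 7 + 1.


left-to-right (same/higher precedence on left): tree is (+ (+ 5 7) 1)
Prefix: + + 5 7 1


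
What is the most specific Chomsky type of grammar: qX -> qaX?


LHS has context (more than one symbol) and |LHS| ≤ |RHS|
Classification: Type 1 (Context-Sensitive)


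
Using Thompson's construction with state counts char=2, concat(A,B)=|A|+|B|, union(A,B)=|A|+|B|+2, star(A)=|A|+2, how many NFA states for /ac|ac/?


Syntax tree has 4 char leaf(s), 1 union(s), 0 star(s)
chars contribute 4×2 = 8; each union adds +2; each star adds +2
Total: 8 + 2 + 0 = 10 states


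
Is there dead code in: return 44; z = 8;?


statement follows a return and is unreachable
Dead: 'z = 8'


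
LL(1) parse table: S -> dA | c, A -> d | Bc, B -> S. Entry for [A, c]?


For [A, c]: 'c' ∈ FIRST(Bc)
Entry: A -> Bc


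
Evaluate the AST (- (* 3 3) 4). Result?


Evaluate inner: (* 3 3) = 9
Evaluate root: (- 9 4) = 5
Result: 5


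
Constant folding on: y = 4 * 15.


4 * 15 = 60 at compile time
Optimized: y = 60


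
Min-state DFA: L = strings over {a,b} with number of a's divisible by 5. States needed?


Track (count of a) mod 5: states 0..4, accept at 0
Minimal DFA: 5 states


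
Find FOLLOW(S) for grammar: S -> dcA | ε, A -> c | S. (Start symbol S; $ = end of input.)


$ ∈ FOLLOW(S). For each A -> αBβ: add FIRST(β)\{ε} to FOLLOW(B); if β nullable, add FOLLOW(A).
FOLLOW(S) = {$}


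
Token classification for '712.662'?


Pattern: digits with a decimal point
Type: FLOAT_LITERAL


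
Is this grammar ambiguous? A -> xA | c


right-linear, alternatives start with distinct terminals 'x' vs 'c': unique leftmost derivation
Unambiguous


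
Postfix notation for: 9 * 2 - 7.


Left to right (same or higher precedence on left)
Postfix: 9 2 * 7 -


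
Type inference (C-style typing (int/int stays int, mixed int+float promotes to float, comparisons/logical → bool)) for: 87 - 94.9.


Operand types: int - float
Rule: mixed int/float promotes to float; int/int stays int
Result type: float


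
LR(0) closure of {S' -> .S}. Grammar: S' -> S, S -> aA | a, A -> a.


Start: S' -> .S
For each item with dot before a nonterminal B, add B -> .γ for every B-production
Closure: [S' -> .S, S -> .aA, S -> .a]


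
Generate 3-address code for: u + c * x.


Break into single-operator statements:
t1 = c * x
t2 = u + t1


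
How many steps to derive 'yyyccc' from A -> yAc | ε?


Derivation: A => yAc => yyAcc => yyyAccc => yyyccc
Steps: 4


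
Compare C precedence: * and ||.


'*' is multiplicative (level 10); '||' is logical OR (level 1)
Higher level binds tighter
'*' has higher precedence than '||'


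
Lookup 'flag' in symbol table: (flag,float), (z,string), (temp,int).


Lookup 'flag' → type float


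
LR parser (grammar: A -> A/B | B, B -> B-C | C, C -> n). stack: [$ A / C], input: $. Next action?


'C' (not preceded by B-) is the handle for B -> C
Action: reduce (B -> C)


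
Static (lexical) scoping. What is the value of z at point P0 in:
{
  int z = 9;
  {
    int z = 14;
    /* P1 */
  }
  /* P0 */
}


z declared in the same block as P0
z = 9


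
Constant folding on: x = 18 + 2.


18 + 2 = 20 at compile time
Optimized: x = 20


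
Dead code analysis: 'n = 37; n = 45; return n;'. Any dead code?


first assignment to n is overwritten before any read
Dead: 'n = 37'


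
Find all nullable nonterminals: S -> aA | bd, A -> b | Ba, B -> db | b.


A nonterminal is nullable iff some alternative derives ε (directly, or every symbol in it is nullable)
Nullable: {}


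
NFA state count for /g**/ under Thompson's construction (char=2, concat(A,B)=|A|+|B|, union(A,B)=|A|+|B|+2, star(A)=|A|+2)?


Syntax tree has 1 char leaf(s), 0 union(s), 2 star(s)
chars contribute 1×2 = 2; each union adds +2; each star adds +2
Total: 2 + 0 + 4 = 6 states


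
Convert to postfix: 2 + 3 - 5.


Left to right (same or higher precedence on left)
Postfix: 2 3 + 5 -


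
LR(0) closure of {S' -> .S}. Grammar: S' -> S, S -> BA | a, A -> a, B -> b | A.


Start: S' -> .S
For each item with dot before a nonterminal B, add B -> .γ for every B-production
Closure: [S' -> .S, S -> .BA, S -> .a, B -> .b, B -> .A, A -> .a]


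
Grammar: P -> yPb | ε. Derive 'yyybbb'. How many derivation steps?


Derivation: P => yPb => yyPbb => yyyPbbb => yyybbb
Steps: 4


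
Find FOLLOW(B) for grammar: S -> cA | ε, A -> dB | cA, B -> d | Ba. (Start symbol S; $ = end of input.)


$ ∈ FOLLOW(S). For each A -> αBβ: add FIRST(β)\{ε} to FOLLOW(B); if β nullable, add FOLLOW(A).
FOLLOW(B) = {$, a}


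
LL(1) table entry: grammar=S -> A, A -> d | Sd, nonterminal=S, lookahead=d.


For [S, d]: 'd' ∈ FIRST(A)
Entry: S -> A


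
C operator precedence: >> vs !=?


'>>' is shift (level 8); '!=' is equality (level 6)
Higher level binds tighter
'>>' has higher precedence than '!='


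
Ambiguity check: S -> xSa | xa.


balanced x^n…a^n: each string has a unique parse
Unambiguous


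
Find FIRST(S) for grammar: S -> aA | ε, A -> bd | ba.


Per alternative of S: FIRST(aA) = {a}; FIRST(ε) = {ε}
FIRST(S) = {a, ε}


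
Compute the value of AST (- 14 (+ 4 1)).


Evaluate inner: (+ 4 1) = 5
Evaluate root: (- 14 5) = 9
Result: 9


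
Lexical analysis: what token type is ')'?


Pattern: delimiter/punctuation
Type: PUNCTUATION


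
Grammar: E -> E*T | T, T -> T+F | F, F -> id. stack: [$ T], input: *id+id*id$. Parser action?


lookahead ∉ {+} so T won't extend; reduce E -> T
Action: reduce (E -> T)


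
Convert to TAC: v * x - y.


Break into single-operator statements:
t1 = v * x
t2 = t1 - y


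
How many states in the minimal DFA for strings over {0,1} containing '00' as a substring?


KMP-style automaton: 2 progress states + 1 absorbing accept = 3
Minimal DFA: 3 states


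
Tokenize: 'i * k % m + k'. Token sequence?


Scan left to right, longest-match per lexeme
Tokens: ID(i), OP(*), ID(k), OP(%), ID(m), OP(+), ID(k)


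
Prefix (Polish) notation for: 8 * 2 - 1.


left-to-right (same/higher precedence on left): tree is (- (* 8 2) 1)
Prefix: - * 8 2 1


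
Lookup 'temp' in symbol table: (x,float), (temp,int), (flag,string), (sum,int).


Lookup 'temp' → type int


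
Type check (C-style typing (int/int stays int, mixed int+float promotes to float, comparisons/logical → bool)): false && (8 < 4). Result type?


Operand types: bool && bool
Rule: logical operators take bool operands and yield bool
Result type: bool


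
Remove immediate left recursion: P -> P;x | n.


Left-recursive alternatives: P;x; non-recursive: n
Introduce P': P -> nP', P' -> ;xP' | ε


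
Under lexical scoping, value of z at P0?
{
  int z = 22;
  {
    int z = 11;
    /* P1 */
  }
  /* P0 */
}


z declared in the same block as P0
z = 22


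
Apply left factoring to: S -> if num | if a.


Common prefix: 'if'
Factored: S -> if S', S' -> num | a


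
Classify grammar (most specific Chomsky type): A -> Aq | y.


Left-linear: every RHS is a terminal or one nonterminal followed by a terminal
Classification: Type 3 (Regular)


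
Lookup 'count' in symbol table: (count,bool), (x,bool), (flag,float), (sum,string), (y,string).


Lookup 'count' → type bool


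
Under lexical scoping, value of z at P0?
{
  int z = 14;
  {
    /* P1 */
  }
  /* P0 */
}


z declared in the same block as P0
z = 14


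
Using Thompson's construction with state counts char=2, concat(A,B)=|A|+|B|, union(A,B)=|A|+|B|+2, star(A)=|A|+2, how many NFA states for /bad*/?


Syntax tree has 3 char leaf(s), 0 union(s), 1 star(s)
chars contribute 3×2 = 6; each union adds +2; each star adds +2
Total: 6 + 0 + 2 = 8 states


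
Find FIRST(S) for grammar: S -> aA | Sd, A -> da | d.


Per alternative of S: FIRST(aA) = {a}; FIRST(Sd) = {a}
FIRST(S) = {a}


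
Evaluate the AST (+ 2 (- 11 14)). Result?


Evaluate inner: (- 11 14) = -3
Evaluate root: (+ 2 -3) = -1
Result: -1


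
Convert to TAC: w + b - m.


Break into single-operator statements:
t1 = w + b
t2 = t1 - m


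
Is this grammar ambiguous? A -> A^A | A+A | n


'n^n+n' has two parse trees (no precedence encoded between ^ and +)
Ambiguous


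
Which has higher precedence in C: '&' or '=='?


'==' is equality (level 6); '&' is bitwise AND (level 5)
Higher level binds tighter
'==' has higher precedence than '&'


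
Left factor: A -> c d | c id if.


Common prefix: 'c'
Factored: A -> c A', A' -> d | id if


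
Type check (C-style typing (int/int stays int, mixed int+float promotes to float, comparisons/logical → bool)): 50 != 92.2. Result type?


Operand types: int != float
Rule: comparison yields bool
Result type: bool


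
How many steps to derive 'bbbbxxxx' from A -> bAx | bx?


Derivation: A => bAx => bbAxx => bbbAxxx => bbbbxxxx
Steps: 4


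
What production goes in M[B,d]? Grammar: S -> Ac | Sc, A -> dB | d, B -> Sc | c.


For [B, d]: 'd' ∈ FIRST(Sc)
Entry: B -> Sc


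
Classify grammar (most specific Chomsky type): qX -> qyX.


LHS has context (more than one symbol) and |LHS| ≤ |RHS|
Classification: Type 1 (Context-Sensitive)


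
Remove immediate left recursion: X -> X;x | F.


Left-recursive alternatives: X;x; non-recursive: F
Introduce X': X -> FX', X' -> ;xX' | ε


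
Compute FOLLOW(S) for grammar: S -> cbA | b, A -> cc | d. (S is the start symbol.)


$ ∈ FOLLOW(S). For each A -> αBβ: add FIRST(β)\{ε} to FOLLOW(B); if β nullable, add FOLLOW(A).
FOLLOW(S) = {$}


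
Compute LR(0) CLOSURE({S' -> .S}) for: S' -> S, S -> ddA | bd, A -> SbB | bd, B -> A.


Start: S' -> .S
For each item with dot before a nonterminal B, add B -> .γ for every B-production
Closure: [S' -> .S, S -> .ddA, S -> .bd]


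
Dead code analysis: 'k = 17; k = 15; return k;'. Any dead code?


first assignment to k is overwritten before any read
Dead: 'k = 17'


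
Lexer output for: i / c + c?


Scan left to right, longest-match per lexeme
Tokens: ID(i), OP(/), ID(c), OP(+), ID(c)


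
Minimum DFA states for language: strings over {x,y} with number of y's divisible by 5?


Track (count of y) mod 5: states 0..4, accept at 0
Minimal DFA: 5 states


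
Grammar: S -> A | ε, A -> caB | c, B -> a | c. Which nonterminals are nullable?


A nonterminal is nullable iff some alternative derives ε (directly, or every symbol in it is nullable)
Nullable: {S}


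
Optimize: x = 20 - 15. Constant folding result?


20 - 15 = 5 at compile time
Optimized: x = 5


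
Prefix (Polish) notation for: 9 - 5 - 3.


left-to-right (same/higher precedence on left): tree is (- (- 9 5) 3)
Prefix: - - 9 5 3


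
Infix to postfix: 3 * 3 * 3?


Left to right (same or higher precedence on left)
Postfix: 3 3 * 3 *


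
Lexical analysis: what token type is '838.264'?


Pattern: digits with a decimal point
Type: FLOAT_LITERAL


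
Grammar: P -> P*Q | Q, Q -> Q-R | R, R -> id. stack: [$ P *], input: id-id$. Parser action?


no handle ('P*' is not any RHS); shift 'id'
Action: shift


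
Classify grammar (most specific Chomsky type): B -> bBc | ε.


Single nonterminal LHS, but b^n c^n is not regular
Classification: Type 2 (Context-Free)


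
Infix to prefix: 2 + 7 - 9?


left-to-right (same/higher precedence on left): tree is (- (+ 2 7) 9)
Prefix: - + 2 7 9


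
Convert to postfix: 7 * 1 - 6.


Left to right (same or higher precedence on left)
Postfix: 7 1 * 6 -


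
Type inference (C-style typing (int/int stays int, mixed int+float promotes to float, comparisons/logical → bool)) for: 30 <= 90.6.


Operand types: int <= float
Rule: comparison yields bool
Result type: bool


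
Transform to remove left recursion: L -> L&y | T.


Left-recursive alternatives: L&y; non-recursive: T
Introduce L': L -> TL', L' -> &yL' | ε


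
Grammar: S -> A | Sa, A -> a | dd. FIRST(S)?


Per alternative of S: FIRST(A) = {a, d}; FIRST(Sa) = {a, d}
FIRST(S) = {a, d}


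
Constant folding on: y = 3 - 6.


3 - 6 = -3 at compile time
Optimized: y = -3


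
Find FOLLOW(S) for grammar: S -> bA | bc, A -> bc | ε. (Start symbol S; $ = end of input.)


$ ∈ FOLLOW(S). For each A -> αBβ: add FIRST(β)\{ε} to FOLLOW(B); if β nullable, add FOLLOW(A).
FOLLOW(S) = {$}


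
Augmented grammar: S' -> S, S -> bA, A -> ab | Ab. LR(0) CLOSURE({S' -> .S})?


Start: S' -> .S
For each item with dot before a nonterminal B, add B -> .γ for every B-production
Closure: [S' -> .S, S -> .bA]


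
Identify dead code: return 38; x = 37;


statement follows a return and is unreachable
Dead: 'x = 37'


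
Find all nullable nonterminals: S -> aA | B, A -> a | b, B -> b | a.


A nonterminal is nullable iff some alternative derives ε (directly, or every symbol in it is nullable)
Nullable: {}


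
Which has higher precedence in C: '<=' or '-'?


'-' is additive (level 9); '<=' is relational (level 7)
Higher level binds tighter
'-' has higher precedence than '<='


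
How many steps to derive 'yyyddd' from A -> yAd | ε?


Derivation: A => yAd => yyAdd => yyyAddd => yyyddd
Steps: 4


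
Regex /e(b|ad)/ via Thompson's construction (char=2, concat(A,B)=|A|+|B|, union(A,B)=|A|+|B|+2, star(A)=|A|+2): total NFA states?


Syntax tree has 4 char leaf(s), 1 union(s), 0 star(s)
chars contribute 4×2 = 8; each union adds +2; each star adds +2
Total: 8 + 2 + 0 = 10 states


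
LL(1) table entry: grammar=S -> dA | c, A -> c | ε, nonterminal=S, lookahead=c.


For [S, c]: 'c' ∈ FIRST(c)
Entry: S -> c


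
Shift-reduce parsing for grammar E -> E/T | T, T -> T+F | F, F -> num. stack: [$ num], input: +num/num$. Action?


'num' on top is the handle for F -> num
Action: reduce (F -> num)


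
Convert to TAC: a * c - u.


Break into single-operator statements:
t1 = a * c
t2 = t1 - u


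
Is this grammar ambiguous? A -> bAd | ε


balanced b^n…d^n: each string has a unique parse
Unambiguous


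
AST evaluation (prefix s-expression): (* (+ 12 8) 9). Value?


Evaluate inner: (+ 12 8) = 20
Evaluate root: (* 20 9) = 180
Result: 180


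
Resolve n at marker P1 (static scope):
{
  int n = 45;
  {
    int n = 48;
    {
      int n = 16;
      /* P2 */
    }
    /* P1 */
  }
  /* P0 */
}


n declared in the same block as P1
n = 48


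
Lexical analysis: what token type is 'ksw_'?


Pattern: letter/underscore followed by alphanumerics, not a keyword
Type: IDENTIFIER


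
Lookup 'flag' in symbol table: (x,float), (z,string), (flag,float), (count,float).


Lookup 'flag' → type float


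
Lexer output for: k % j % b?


Scan left to right, longest-match per lexeme
Tokens: ID(k), OP(%), ID(j), OP(%), ID(b)


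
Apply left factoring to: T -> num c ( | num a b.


Common prefix: 'num'
Factored: T -> num T', T' -> c ( | a b


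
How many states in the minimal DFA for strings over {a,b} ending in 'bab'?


Track the longest suffix of input matching a prefix of 'bab': 4 classes (prefixes of length 0..3)
Minimal DFA: 4 states


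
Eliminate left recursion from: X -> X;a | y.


Left-recursive alternatives: X;a; non-recursive: y
Introduce X': X -> yX', X' -> ;aX' | ε


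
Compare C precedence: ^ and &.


'&' is bitwise AND (level 5); '^' is bitwise XOR (level 4)
Higher level binds tighter
'&' has higher precedence than '^'


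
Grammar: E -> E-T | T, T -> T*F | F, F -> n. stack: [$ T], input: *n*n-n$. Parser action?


shift '*' to continue T -> T*F
Action: shift


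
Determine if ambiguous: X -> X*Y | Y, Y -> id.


precedence layered via separate nonterminal Y: deterministic
Unambiguous


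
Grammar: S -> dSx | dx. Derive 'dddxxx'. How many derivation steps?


Derivation: S => dSx => ddSxx => dddxxx
Steps: 3


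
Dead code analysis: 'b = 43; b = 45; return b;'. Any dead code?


first assignment to b is overwritten before any read
Dead: 'b = 43'


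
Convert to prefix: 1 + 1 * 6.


'*' binds tighter: tree is (+ 1 (* 1 6))
Prefix: + 1 * 1 6


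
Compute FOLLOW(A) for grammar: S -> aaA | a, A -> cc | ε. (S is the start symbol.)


$ ∈ FOLLOW(S). For each A -> αBβ: add FIRST(β)\{ε} to FOLLOW(B); if β nullable, add FOLLOW(A).
FOLLOW(A) = {$}


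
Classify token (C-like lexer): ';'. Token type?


Pattern: delimiter/punctuation
Type: PUNCTUATION


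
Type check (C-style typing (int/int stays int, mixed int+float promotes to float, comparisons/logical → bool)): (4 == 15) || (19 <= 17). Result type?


Operand types: bool || bool
Rule: logical operators take bool operands and yield bool
Result type: bool


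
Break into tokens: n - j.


Scan left to right, longest-match per lexeme
Tokens: ID(n), OP(-), ID(j)


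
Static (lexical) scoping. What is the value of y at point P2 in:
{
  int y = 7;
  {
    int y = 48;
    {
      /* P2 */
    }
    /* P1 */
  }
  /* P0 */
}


P2's block does not declare y; resolves to the enclosing declaration at depth 1
y = 48


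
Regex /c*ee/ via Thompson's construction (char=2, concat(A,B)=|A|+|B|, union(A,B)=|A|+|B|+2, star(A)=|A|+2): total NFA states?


Syntax tree has 3 char leaf(s), 0 union(s), 1 star(s)
chars contribute 3×2 = 6; each union adds +2; each star adds +2
Total: 6 + 0 + 2 = 8 states


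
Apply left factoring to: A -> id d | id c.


Common prefix: 'id'
Factored: A -> id A', A' -> d | c


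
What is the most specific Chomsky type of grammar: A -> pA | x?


Right-linear: every RHS is a terminal or a terminal followed by one nonterminal
Classification: Type 3 (Regular)


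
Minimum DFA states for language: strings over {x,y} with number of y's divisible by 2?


Track (count of y) mod 2: states 0..1, accept at 0
Minimal DFA: 2 states


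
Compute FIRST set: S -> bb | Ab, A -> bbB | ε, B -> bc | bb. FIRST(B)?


Per alternative of B: FIRST(bc) = {b}; FIRST(bb) = {b}
FIRST(B) = {b}


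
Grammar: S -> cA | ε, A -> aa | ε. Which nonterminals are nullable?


A nonterminal is nullable iff some alternative derives ε (directly, or every symbol in it is nullable)
Nullable: {A, S}


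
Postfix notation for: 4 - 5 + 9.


Left to right (same or higher precedence on left)
Postfix: 4 5 - 9 +


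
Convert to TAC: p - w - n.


Break into single-operator statements:
t1 = p - w
t2 = t1 - n


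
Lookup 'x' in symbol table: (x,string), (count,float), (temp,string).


Lookup 'x' → type string
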